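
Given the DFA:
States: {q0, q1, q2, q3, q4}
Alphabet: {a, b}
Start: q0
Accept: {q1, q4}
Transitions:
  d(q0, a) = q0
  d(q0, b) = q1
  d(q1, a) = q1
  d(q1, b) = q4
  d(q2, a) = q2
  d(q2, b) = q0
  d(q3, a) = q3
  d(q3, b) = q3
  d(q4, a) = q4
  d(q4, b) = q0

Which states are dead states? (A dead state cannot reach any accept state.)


Forward reachability from each state:
  q0 -> reaches accept state q1 (live)
  q1 -> reaches accept state q1 (live)
  q2 -> reaches accept state q1 (live)
  q3 -> reaches {q3}, no accept state (dead)
  q4 -> reaches accept state q1 (live)

{q3}


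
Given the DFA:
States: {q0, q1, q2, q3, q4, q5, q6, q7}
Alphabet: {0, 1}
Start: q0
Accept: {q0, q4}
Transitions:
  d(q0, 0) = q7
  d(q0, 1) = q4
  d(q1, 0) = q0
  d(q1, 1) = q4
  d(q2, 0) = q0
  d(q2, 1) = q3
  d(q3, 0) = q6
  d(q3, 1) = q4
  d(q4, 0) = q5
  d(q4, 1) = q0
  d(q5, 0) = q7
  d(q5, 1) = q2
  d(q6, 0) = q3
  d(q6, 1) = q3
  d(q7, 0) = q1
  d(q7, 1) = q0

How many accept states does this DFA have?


Accept states listed: {q0, q4}
Counting: q0(1) q4(2)

2


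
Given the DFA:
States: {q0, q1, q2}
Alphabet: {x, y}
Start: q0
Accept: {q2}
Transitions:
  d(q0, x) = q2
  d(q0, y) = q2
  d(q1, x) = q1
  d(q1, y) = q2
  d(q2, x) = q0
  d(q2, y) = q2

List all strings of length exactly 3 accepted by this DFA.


All strings of length 3: 8 total
Accepted: 6

"xxx", "xxy", "xyy", "yxx", "yxy", "yyy"


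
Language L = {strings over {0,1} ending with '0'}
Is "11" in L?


last symbol = '1'

No, "11" is not in L


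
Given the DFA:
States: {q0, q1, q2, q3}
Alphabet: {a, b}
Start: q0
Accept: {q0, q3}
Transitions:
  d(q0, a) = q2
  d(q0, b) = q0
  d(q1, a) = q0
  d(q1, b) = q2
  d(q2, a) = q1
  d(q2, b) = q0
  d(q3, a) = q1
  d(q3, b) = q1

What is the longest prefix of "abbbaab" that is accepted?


Run the DFA, marking each prefix where the state is accepting:
  "" -> q0 [accept]
  "a" -> q2 [reject]
  "ab" -> q0 [accept]
  "abb" -> q0 [accept]
  "abbb" -> q0 [accept]
  "abbba" -> q2 [reject]
  "abbbaa" -> q1 [reject]
  "abbbaab" -> q2 [reject]

"abbb"


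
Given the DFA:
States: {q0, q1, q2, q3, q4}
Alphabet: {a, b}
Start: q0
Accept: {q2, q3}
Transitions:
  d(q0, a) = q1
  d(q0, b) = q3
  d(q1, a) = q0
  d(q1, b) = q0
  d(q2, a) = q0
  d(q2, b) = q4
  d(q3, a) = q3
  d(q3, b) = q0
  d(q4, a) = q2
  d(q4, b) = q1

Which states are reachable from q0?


BFS from q0:
  layer 0: {q0}
  layer 1: {q1, q3}

{q0, q1, q3}


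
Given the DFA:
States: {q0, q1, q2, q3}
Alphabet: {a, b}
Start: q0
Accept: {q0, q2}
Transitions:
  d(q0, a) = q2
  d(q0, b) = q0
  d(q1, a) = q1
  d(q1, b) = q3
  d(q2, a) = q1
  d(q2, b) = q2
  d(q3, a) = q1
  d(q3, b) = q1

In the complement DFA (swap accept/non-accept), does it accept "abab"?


Trace: q0 -> q2 -> q2 -> q1 -> q3
Final: q3
Original accept: {q0, q2}
Complement: q3 is not in original accept

Yes, complement accepts (original rejects)


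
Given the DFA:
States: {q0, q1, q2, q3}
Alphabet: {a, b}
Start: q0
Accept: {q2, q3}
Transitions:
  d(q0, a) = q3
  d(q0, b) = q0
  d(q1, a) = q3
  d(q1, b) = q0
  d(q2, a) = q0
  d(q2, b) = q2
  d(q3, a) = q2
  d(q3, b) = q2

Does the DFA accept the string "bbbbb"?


Trace: q0 -> q0 -> q0 -> q0 -> q0 -> q0
Final state: q0
Accept states: {q2, q3}

No, rejected (final state q0 is not an accept state)


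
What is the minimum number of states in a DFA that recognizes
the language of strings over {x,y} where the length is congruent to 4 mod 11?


States track (length) mod 11.
Need 11 states: one per remainder 0..10; accept = remainder 4.

11


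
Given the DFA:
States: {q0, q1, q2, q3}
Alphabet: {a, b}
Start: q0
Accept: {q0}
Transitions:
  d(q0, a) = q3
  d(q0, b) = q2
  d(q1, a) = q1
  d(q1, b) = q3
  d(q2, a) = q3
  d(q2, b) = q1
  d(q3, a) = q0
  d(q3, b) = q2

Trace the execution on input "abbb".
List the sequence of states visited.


Input: abbb
d(q0, a) = q3
d(q3, b) = q2
d(q2, b) = q1
d(q1, b) = q3


q0 -> q3 -> q2 -> q1 -> q3


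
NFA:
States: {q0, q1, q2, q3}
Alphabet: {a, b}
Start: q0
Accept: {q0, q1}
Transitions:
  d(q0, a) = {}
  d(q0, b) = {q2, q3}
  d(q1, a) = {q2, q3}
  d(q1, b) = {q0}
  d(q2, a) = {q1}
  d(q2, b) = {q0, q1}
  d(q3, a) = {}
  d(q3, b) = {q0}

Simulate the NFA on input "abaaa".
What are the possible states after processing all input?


Start: {q0}
  --a--> {}
  --b--> {}
  --a--> {}
  --a--> {}
  --a--> {}

{} (empty set, no valid transitions)


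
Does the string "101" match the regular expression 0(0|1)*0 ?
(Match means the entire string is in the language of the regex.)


|string| = 3; first = '1'; last = '1'

No, "101" does not match 0(0|1)*0


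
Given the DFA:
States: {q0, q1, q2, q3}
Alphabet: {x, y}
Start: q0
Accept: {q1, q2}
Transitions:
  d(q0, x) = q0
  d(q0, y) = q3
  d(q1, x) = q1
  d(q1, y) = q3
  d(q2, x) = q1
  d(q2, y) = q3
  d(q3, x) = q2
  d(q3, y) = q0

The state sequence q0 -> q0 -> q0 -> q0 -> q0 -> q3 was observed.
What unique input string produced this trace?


Trace back each transition to find the symbol:
  q0 --[x]--> q0
  q0 --[x]--> q0
  q0 --[x]--> q0
  q0 --[x]--> q0
  q0 --[y]--> q3

"xxxxy"


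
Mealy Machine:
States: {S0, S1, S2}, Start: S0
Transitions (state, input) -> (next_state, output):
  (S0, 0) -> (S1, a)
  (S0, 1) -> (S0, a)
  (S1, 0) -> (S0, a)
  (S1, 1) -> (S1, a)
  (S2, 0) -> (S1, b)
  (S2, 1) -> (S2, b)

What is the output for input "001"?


Step-by-step:
  (S0, 0) -> (S1, a)
  (S1, 0) -> (S0, a)
  (S0, 1) -> (S0, a)

"aaa"


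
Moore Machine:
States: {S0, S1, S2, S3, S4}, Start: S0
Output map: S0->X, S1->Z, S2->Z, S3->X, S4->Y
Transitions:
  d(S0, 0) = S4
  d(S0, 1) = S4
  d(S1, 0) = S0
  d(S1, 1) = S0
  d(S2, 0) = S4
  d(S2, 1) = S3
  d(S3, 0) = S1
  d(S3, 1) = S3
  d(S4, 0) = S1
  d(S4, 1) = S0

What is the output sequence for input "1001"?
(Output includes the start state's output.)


Start: S0 (output X)
  --1--> S4 (output Y)
  --0--> S1 (output Z)
  --0--> S0 (output X)
  --1--> S4 (output Y)

"XYZXY"


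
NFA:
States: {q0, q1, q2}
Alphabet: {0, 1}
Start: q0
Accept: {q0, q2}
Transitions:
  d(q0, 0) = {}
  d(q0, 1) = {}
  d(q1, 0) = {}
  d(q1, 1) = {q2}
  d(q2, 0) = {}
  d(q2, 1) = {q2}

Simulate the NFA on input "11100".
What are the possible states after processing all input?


Start: {q0}
  --1--> {}
  --1--> {}
  --1--> {}
  --0--> {}
  --0--> {}

{} (empty set, no valid transitions)


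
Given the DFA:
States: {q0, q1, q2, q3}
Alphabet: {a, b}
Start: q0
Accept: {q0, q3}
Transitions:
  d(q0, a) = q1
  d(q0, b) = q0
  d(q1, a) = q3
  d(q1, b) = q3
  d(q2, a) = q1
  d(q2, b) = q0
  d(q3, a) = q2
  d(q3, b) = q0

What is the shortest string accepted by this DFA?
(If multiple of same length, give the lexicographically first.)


BFS by string length (lex-first path to each state shown):
  len 0: q0<-""
Found accept state at length 0.

"" (empty string)


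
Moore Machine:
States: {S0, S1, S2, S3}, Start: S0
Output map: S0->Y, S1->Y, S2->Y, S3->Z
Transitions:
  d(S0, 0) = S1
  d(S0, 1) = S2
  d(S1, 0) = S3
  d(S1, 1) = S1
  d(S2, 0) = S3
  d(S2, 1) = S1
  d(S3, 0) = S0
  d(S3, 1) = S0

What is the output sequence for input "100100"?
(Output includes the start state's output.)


Start: S0 (output Y)
  --1--> S2 (output Y)
  --0--> S3 (output Z)
  --0--> S0 (output Y)
  --1--> S2 (output Y)
  --0--> S3 (output Z)
  --0--> S0 (output Y)

"YYZYYZY"


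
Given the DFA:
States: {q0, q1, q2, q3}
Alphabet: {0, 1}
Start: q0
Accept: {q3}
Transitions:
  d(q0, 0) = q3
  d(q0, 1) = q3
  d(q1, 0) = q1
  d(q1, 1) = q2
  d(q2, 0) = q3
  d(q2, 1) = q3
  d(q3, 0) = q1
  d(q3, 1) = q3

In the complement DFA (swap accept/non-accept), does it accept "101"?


Trace: q0 -> q3 -> q1 -> q2
Final: q2
Original accept: {q3}
Complement: q2 is not in original accept

Yes, complement accepts (original rejects)


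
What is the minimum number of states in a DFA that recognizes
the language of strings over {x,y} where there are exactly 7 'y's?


States: count = 0, 1, ..., 7 (that's 8 states), plus a dead state for count > 7.
Total: 8 + 1 = 9. Accept = count-7 state.

9


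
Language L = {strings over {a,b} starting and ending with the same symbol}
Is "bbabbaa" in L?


first = 'b', last = 'a'

No, "bbabbaa" is not in L


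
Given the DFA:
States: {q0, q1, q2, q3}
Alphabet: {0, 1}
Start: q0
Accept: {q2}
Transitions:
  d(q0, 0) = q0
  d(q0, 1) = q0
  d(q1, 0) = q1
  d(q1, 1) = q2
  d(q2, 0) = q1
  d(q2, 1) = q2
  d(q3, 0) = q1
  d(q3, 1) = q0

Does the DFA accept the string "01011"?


Trace: q0 -> q0 -> q0 -> q0 -> q0 -> q0
Final state: q0
Accept states: {q2}

No, rejected (final state q0 is not an accept state)


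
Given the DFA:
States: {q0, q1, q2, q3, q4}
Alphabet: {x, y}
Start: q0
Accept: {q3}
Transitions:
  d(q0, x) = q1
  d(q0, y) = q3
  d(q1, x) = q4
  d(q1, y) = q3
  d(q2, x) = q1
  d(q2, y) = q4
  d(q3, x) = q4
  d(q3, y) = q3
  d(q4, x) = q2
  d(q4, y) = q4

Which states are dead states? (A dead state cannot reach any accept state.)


Forward reachability from each state:
  q0 -> reaches accept state q3 (live)
  q1 -> reaches accept state q3 (live)
  q2 -> reaches accept state q3 (live)
  q3 -> reaches accept state q3 (live)
  q4 -> reaches accept state q3 (live)

None (all states can reach an accept state)


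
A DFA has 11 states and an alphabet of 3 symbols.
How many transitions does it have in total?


Each state has exactly one transition per symbol.
11 * 3 = 33

33


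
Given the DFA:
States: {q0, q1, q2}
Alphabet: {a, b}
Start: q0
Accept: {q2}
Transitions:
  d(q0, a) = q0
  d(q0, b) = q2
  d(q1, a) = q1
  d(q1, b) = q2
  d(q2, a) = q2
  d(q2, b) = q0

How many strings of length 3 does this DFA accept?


Enumerating all length-3 strings:
  "aaa" -> q0 [reject]
  "aab" -> q2 [accept]
  "aba" -> q2 [accept]
  "abb" -> q0 [reject]
  "baa" -> q2 [accept]
  "bab" -> q0 [reject]
  "bba" -> q0 [reject]
  "bbb" -> q2 [accept]

4 out of 8


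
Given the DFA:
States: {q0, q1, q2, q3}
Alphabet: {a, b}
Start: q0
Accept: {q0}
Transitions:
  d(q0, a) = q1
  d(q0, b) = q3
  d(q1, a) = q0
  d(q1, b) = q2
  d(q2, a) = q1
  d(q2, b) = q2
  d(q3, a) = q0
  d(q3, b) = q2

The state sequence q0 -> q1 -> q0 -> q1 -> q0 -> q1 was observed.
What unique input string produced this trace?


Trace back each transition to find the symbol:
  q0 --[a]--> q1
  q1 --[a]--> q0
  q0 --[a]--> q1
  q1 --[a]--> q0
  q0 --[a]--> q1

"aaaaa"


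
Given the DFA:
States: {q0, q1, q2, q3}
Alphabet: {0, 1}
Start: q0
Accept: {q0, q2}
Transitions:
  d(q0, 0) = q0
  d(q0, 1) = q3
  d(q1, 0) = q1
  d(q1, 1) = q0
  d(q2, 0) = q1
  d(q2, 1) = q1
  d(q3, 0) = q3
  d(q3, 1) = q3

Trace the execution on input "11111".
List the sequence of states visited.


Input: 11111
d(q0, 1) = q3
d(q3, 1) = q3
d(q3, 1) = q3
d(q3, 1) = q3
d(q3, 1) = q3


q0 -> q3 -> q3 -> q3 -> q3 -> q3


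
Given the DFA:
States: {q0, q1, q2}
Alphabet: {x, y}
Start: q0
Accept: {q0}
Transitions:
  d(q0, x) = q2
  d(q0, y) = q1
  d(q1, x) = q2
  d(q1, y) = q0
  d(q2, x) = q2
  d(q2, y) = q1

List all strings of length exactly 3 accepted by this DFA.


All strings of length 3: 8 total
Accepted: 1

"xyy"


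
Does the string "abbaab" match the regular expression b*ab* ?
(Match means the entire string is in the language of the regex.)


|string| = 6; first = 'a'; last = 'b'

No, "abbaab" does not match b*ab*


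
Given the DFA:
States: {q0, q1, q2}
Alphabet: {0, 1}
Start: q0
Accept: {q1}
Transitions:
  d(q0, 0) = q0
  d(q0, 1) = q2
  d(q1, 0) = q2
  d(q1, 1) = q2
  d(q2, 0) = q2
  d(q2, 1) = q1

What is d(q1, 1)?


Looking up transition d(q1, 1)

q2


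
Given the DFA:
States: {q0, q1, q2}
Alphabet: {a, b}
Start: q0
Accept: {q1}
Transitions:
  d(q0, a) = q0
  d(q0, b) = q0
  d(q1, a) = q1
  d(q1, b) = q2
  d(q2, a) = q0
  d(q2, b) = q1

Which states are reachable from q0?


BFS from q0:
  layer 0: {q0}

{q0}


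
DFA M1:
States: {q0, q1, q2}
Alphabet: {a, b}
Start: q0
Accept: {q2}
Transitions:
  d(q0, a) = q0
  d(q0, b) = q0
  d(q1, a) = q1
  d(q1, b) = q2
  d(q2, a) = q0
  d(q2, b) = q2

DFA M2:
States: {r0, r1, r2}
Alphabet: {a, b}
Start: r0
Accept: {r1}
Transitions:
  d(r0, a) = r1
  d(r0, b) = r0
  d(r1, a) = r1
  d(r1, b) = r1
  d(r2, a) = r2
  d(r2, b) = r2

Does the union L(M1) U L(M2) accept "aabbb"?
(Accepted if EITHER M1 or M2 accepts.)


M1: final=q0 accepted=False
M2: final=r1 accepted=True

Yes, union accepts


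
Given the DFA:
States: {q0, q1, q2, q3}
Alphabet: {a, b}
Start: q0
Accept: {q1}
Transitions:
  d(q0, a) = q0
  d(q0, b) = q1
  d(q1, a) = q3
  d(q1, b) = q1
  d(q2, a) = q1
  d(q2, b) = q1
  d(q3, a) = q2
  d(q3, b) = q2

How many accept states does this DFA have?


Accept states listed: {q1}
Counting: q1(1)

1


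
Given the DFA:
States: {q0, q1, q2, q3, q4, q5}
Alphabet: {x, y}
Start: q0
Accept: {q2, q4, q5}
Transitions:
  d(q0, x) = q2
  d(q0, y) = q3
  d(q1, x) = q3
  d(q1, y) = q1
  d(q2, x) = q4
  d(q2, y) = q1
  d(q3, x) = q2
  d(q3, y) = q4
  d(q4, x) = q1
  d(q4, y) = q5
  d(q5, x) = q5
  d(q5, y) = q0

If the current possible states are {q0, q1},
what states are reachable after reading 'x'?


Apply transition on 'x' from each current state:
  d(q0, x) = q2
  d(q1, x) = q3

{q2, q3}


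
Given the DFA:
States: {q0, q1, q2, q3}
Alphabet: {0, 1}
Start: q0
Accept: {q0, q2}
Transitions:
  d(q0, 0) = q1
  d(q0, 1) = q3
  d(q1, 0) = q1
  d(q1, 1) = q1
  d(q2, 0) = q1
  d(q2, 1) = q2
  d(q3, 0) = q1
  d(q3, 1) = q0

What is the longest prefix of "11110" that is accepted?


Run the DFA, marking each prefix where the state is accepting:
  "" -> q0 [accept]
  "1" -> q3 [reject]
  "11" -> q0 [accept]
  "111" -> q3 [reject]
  "1111" -> q0 [accept]
  "11110" -> q1 [reject]

"1111"


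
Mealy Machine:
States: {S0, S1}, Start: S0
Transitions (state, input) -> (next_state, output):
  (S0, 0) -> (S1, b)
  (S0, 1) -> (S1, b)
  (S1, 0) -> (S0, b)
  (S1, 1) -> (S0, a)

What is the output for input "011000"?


Step-by-step:
  (S0, 0) -> (S1, b)
  (S1, 1) -> (S0, a)
  (S0, 1) -> (S1, b)
  (S1, 0) -> (S0, b)
  (S0, 0) -> (S1, b)
  (S1, 0) -> (S0, b)

"babbbb"


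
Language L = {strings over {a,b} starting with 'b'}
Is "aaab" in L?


first symbol = 'a'

No, "aaab" is not in L


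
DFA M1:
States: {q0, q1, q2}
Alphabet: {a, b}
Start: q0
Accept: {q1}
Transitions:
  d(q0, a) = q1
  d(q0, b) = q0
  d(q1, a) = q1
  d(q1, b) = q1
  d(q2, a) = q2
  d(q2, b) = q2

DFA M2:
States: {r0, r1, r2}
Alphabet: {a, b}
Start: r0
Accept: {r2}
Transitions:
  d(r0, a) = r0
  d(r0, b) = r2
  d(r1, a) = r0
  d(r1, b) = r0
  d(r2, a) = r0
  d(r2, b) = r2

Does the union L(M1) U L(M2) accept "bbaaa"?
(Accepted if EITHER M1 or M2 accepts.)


M1: final=q1 accepted=True
M2: final=r0 accepted=False

Yes, union accepts


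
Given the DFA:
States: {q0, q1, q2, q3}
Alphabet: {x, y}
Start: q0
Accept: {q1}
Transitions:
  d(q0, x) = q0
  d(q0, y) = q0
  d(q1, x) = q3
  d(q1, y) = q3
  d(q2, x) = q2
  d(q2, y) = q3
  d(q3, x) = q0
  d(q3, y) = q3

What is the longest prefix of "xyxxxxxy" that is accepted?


Run the DFA, marking each prefix where the state is accepting:
  "" -> q0 [reject]
  "x" -> q0 [reject]
  "xy" -> q0 [reject]
  "xyx" -> q0 [reject]
  "xyxx" -> q0 [reject]
  "xyxxx" -> q0 [reject]
  "xyxxxx" -> q0 [reject]
  "xyxxxxx" -> q0 [reject]
  "xyxxxxxy" -> q0 [reject]

No prefix is accepted


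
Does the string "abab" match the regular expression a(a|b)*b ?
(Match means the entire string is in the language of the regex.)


|string| = 4; first = 'a'; last = 'b'

Yes, "abab" matches a(a|b)*b


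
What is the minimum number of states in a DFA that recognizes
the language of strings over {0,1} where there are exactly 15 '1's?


States: count = 0, 1, ..., 15 (that's 16 states), plus a dead state for count > 15.
Total: 16 + 1 = 17. Accept = count-15 state.

17


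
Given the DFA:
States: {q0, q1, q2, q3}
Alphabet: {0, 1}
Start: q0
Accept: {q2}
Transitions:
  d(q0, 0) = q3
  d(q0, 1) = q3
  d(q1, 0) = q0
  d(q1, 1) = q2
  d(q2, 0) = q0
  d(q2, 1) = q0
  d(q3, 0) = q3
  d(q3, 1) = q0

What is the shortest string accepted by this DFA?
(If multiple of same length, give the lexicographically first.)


BFS by string length (lex-first path to each state shown):
  len 0: q0<-""
  len 1: q3<-"0"
  len 2: q0<-"01", q3<-"00"
  len 3: q0<-"001", q3<-"000"
  len 4: q0<-"0001", q3<-"0000"
  len 5: q0<-"00001", q3<-"00000"
  len 6: q0<-"000001", q3<-"000000"
  len 7: q0<-"0000001", q3<-"0000000"
  len 8: q0<-"00000001", q3<-"00000000"

No string accepted (empty language)


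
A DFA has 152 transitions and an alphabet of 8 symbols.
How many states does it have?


Each state has exactly one transition per symbol.
states = transitions / |alphabet| = 152 / 8 = 19

19


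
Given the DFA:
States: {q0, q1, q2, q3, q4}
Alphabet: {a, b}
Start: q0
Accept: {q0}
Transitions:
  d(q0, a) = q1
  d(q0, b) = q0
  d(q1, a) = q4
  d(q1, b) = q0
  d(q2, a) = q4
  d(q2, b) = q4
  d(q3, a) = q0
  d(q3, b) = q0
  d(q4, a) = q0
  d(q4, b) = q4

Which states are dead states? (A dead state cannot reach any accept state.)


Forward reachability from each state:
  q0 -> reaches accept state q0 (live)
  q1 -> reaches accept state q0 (live)
  q2 -> reaches accept state q0 (live)
  q3 -> reaches accept state q0 (live)
  q4 -> reaches accept state q0 (live)

None (all states can reach an accept state)


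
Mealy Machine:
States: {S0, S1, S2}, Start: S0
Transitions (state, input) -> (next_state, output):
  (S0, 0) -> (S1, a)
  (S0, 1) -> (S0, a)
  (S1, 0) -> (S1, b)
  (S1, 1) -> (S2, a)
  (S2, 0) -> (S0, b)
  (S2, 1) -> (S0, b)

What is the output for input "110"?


Step-by-step:
  (S0, 1) -> (S0, a)
  (S0, 1) -> (S0, a)
  (S0, 0) -> (S1, a)

"aaa"


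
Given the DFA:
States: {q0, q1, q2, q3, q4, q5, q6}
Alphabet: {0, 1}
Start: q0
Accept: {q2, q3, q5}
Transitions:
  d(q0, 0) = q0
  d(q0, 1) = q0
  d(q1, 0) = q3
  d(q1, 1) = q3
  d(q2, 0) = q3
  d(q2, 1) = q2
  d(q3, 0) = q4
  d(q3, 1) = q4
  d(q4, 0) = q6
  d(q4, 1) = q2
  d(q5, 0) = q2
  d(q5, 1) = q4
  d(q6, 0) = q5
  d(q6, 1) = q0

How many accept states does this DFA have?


Accept states listed: {q2, q3, q5}
Counting: q2(1) q3(2) q5(3)

3


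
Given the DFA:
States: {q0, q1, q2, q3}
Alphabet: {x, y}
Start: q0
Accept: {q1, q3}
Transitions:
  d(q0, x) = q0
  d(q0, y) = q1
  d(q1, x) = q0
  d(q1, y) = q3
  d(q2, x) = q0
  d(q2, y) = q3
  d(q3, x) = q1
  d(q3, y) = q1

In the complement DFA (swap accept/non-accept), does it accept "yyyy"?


Trace: q0 -> q1 -> q3 -> q1 -> q3
Final: q3
Original accept: {q1, q3}
Complement: q3 is in original accept

No, complement rejects (original accepts)


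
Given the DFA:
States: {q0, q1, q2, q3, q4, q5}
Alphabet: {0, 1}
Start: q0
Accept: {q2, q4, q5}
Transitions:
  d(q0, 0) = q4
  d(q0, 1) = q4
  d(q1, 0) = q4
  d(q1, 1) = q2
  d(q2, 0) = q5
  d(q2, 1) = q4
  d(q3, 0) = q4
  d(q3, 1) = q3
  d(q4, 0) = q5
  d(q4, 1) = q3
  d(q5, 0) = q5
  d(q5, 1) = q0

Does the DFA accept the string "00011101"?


Trace: q0 -> q4 -> q5 -> q5 -> q0 -> q4 -> q3 -> q4 -> q3
Final state: q3
Accept states: {q2, q4, q5}

No, rejected (final state q3 is not an accept state)


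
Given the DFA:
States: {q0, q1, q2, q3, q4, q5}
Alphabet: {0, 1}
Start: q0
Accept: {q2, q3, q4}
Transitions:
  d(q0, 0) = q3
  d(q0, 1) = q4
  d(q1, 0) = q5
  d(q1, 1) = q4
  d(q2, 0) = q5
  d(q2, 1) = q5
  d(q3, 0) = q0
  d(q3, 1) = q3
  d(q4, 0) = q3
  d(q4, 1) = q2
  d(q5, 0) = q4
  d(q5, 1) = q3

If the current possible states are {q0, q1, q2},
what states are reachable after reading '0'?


Apply transition on '0' from each current state:
  d(q0, 0) = q3
  d(q1, 0) = q5
  d(q2, 0) = q5

{q3, q5}


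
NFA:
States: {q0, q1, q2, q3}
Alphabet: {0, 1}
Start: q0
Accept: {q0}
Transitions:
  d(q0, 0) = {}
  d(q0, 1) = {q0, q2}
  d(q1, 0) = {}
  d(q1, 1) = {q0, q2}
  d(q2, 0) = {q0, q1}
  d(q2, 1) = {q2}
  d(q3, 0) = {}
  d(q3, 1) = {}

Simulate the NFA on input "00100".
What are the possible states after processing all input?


Start: {q0}
  --0--> {}
  --0--> {}
  --1--> {}
  --0--> {}
  --0--> {}

{} (empty set, no valid transitions)


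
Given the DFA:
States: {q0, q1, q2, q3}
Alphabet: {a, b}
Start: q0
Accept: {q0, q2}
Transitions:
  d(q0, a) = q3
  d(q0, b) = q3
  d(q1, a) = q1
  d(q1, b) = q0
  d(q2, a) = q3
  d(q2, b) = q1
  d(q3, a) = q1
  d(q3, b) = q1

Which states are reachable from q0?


BFS from q0:
  layer 0: {q0}
  layer 1: {q3}
  layer 2: {q1}

{q0, q1, q3}


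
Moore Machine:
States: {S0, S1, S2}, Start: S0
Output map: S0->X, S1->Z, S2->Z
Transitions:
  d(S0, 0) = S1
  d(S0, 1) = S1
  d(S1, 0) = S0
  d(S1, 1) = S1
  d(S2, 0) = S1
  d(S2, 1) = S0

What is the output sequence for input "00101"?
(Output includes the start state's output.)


Start: S0 (output X)
  --0--> S1 (output Z)
  --0--> S0 (output X)
  --1--> S1 (output Z)
  --0--> S0 (output X)
  --1--> S1 (output Z)

"XZXZXZ"


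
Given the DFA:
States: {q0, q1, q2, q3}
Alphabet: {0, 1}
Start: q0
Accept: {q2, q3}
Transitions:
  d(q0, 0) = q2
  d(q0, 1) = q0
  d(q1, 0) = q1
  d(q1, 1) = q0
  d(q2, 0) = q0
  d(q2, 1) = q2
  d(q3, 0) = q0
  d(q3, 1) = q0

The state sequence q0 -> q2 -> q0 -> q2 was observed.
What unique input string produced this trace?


Trace back each transition to find the symbol:
  q0 --[0]--> q2
  q2 --[0]--> q0
  q0 --[0]--> q2

"000"


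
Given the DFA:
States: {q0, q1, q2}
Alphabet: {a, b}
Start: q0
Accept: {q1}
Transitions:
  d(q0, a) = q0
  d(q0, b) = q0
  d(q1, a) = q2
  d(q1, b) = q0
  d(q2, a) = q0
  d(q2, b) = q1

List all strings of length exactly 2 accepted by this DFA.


All strings of length 2: 4 total
Accepted: 0

None


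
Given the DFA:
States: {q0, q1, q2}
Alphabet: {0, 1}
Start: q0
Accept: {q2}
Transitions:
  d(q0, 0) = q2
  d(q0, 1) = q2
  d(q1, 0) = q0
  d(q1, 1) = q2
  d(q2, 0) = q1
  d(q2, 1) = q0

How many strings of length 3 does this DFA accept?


Enumerating all length-3 strings:
  "000" -> q0 [reject]
  "001" -> q2 [accept]
  "010" -> q2 [accept]
  "011" -> q2 [accept]
  "100" -> q0 [reject]
  "101" -> q2 [accept]
  "110" -> q2 [accept]
  "111" -> q2 [accept]

6 out of 8


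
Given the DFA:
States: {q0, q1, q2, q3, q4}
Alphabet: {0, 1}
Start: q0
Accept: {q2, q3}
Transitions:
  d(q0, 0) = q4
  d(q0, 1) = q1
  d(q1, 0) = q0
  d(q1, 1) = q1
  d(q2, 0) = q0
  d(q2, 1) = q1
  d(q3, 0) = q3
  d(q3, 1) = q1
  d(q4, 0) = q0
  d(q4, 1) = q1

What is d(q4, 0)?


Looking up transition d(q4, 0)

q0


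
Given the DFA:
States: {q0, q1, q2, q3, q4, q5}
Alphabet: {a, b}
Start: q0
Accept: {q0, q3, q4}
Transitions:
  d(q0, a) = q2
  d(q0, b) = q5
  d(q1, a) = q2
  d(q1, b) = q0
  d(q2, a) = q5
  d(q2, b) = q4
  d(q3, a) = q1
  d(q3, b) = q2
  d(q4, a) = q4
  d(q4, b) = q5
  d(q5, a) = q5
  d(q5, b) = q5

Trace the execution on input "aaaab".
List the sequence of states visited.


Input: aaaab
d(q0, a) = q2
d(q2, a) = q5
d(q5, a) = q5
d(q5, a) = q5
d(q5, b) = q5


q0 -> q2 -> q5 -> q5 -> q5 -> q5


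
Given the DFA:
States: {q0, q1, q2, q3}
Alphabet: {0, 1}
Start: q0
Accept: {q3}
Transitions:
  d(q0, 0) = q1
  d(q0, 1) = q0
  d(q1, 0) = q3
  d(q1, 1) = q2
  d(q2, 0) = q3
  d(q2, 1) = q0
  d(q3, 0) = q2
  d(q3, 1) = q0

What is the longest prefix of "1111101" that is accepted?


Run the DFA, marking each prefix where the state is accepting:
  "" -> q0 [reject]
  "1" -> q0 [reject]
  "11" -> q0 [reject]
  "111" -> q0 [reject]
  "1111" -> q0 [reject]
  "11111" -> q0 [reject]
  "111110" -> q1 [reject]
  "1111101" -> q2 [reject]

No prefix is accepted


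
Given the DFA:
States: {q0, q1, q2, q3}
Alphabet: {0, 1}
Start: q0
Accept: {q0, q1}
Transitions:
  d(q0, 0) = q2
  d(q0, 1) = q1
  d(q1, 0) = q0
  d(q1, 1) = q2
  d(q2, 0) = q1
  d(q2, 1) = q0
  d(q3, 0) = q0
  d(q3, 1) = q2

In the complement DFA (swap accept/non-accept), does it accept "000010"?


Trace: q0 -> q2 -> q1 -> q0 -> q2 -> q0 -> q2
Final: q2
Original accept: {q0, q1}
Complement: q2 is not in original accept

Yes, complement accepts (original rejects)


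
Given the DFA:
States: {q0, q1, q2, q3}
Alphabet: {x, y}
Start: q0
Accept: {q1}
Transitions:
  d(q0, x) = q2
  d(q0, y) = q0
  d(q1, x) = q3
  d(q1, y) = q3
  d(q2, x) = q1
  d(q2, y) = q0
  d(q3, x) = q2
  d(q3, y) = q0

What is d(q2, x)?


Looking up transition d(q2, x)

q1


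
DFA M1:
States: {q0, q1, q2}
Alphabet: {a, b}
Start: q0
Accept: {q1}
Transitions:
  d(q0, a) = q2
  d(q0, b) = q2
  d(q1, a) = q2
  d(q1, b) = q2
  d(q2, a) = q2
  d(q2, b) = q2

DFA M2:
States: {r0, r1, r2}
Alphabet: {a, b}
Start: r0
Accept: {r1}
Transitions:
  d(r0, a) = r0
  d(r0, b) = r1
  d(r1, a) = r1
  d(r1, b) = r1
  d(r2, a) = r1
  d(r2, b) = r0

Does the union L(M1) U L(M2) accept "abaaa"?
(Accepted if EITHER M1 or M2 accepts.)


M1: final=q2 accepted=False
M2: final=r1 accepted=True

Yes, union accepts


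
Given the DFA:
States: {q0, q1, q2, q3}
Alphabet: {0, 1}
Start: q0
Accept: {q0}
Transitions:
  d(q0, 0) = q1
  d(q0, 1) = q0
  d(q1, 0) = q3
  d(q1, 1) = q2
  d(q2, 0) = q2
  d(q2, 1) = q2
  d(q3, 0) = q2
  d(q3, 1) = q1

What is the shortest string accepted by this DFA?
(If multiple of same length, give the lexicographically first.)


BFS by string length (lex-first path to each state shown):
  len 0: q0<-""
Found accept state at length 0.

"" (empty string)


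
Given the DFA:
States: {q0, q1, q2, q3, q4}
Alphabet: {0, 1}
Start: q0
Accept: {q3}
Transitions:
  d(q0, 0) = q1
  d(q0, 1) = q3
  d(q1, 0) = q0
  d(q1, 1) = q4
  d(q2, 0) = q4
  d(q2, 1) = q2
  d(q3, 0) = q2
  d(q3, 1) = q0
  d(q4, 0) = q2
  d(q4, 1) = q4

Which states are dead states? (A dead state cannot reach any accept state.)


Forward reachability from each state:
  q0 -> reaches accept state q3 (live)
  q1 -> reaches accept state q3 (live)
  q2 -> reaches {q2, q4}, no accept state (dead)
  q3 -> reaches accept state q3 (live)
  q4 -> reaches {q2, q4}, no accept state (dead)

{q2, q4}


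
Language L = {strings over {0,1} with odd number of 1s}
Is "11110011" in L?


count('1') = 6; 6 mod 2 = 0

No, "11110011" is not in L


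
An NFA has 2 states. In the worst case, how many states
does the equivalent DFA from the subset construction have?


Subset construction: one DFA state per subset of NFA states.
2^2 = 4

4


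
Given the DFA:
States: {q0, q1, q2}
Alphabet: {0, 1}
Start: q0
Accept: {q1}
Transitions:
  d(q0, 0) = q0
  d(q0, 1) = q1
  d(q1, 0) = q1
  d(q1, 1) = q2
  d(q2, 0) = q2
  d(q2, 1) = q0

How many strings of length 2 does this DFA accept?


Enumerating all length-2 strings:
  "00" -> q0 [reject]
  "01" -> q1 [accept]
  "10" -> q1 [accept]
  "11" -> q2 [reject]

2 out of 4


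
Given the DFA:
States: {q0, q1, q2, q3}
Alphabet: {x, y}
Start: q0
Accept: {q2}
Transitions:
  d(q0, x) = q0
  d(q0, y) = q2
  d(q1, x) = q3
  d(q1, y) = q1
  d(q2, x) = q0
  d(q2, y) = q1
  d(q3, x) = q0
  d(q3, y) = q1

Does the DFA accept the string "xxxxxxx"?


Trace: q0 -> q0 -> q0 -> q0 -> q0 -> q0 -> q0 -> q0
Final state: q0
Accept states: {q2}

No, rejected (final state q0 is not an accept state)


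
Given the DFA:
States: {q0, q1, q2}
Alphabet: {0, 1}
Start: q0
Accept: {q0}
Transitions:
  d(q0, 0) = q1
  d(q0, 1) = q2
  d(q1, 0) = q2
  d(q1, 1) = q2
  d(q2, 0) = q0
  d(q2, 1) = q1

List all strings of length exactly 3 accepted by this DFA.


All strings of length 3: 8 total
Accepted: 2

"000", "010"


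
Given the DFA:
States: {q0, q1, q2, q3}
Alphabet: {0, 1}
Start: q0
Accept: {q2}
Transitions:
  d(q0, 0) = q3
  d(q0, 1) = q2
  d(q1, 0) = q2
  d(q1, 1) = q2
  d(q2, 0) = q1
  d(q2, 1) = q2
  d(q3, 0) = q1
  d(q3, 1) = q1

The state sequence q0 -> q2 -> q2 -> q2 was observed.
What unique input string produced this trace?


Trace back each transition to find the symbol:
  q0 --[1]--> q2
  q2 --[1]--> q2
  q2 --[1]--> q2

"111"


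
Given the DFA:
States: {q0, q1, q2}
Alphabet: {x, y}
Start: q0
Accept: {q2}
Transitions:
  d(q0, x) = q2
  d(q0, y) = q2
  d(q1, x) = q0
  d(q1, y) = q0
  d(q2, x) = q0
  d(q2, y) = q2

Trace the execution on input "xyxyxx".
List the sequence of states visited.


Input: xyxyxx
d(q0, x) = q2
d(q2, y) = q2
d(q2, x) = q0
d(q0, y) = q2
d(q2, x) = q0
d(q0, x) = q2


q0 -> q2 -> q2 -> q0 -> q2 -> q0 -> q2


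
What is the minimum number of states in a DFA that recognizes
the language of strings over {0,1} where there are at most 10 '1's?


States: count = 0, 1, ..., 10 (all accepting; 11 states), plus a dead state for count > 10.
Total: 11 + 1 = 12.

12


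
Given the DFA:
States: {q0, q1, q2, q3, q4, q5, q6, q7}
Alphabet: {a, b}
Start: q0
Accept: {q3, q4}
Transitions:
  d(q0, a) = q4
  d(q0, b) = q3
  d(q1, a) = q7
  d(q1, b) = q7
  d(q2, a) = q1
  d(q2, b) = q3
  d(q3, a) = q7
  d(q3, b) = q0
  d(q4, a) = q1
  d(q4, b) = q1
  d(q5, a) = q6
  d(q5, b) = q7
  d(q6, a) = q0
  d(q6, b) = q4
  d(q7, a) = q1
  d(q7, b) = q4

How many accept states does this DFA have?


Accept states listed: {q3, q4}
Counting: q3(1) q4(2)

2


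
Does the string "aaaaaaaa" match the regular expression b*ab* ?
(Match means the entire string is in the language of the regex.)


|string| = 8; first = 'a'; last = 'a'

No, "aaaaaaaa" does not match b*ab*


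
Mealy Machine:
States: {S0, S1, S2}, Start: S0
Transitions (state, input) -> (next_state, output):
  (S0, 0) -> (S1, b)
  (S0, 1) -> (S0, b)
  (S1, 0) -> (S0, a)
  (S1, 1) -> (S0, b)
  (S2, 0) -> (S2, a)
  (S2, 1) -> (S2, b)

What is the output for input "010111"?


Step-by-step:
  (S0, 0) -> (S1, b)
  (S1, 1) -> (S0, b)
  (S0, 0) -> (S1, b)
  (S1, 1) -> (S0, b)
  (S0, 1) -> (S0, b)
  (S0, 1) -> (S0, b)

"bbbbbb"


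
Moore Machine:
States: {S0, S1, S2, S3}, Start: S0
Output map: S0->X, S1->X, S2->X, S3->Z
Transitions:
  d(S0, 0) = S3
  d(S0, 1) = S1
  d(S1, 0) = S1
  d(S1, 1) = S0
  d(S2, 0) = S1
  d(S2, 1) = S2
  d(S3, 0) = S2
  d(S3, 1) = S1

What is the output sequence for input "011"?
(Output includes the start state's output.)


Start: S0 (output X)
  --0--> S3 (output Z)
  --1--> S1 (output X)
  --1--> S0 (output X)

"XZXX"


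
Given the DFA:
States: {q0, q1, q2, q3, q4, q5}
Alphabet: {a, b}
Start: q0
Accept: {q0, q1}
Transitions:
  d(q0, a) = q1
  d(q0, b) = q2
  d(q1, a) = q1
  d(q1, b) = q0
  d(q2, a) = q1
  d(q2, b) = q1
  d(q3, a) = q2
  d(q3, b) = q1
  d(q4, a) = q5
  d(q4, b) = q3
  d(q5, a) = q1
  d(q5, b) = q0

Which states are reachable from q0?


BFS from q0:
  layer 0: {q0}
  layer 1: {q1, q2}

{q0, q1, q2}


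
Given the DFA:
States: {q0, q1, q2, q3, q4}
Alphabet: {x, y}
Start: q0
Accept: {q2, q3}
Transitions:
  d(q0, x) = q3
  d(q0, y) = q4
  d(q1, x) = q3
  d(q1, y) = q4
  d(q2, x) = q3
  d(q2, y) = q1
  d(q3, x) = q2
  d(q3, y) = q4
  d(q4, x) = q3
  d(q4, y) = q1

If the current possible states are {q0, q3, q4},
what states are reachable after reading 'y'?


Apply transition on 'y' from each current state:
  d(q0, y) = q4
  d(q3, y) = q4
  d(q4, y) = q1

{q1, q4}


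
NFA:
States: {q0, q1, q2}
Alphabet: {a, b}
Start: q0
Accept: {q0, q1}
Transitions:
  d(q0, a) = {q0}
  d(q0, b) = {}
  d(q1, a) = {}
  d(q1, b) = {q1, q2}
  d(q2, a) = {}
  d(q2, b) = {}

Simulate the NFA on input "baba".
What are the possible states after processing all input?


Start: {q0}
  --b--> {}
  --a--> {}
  --b--> {}
  --a--> {}

{} (empty set, no valid transitions)


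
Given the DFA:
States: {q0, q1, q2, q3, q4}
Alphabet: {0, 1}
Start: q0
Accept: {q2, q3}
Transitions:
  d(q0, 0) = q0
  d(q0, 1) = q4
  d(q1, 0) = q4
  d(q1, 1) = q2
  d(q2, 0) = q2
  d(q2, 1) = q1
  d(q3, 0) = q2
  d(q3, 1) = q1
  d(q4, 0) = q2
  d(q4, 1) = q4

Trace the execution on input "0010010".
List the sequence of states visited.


Input: 0010010
d(q0, 0) = q0
d(q0, 0) = q0
d(q0, 1) = q4
d(q4, 0) = q2
d(q2, 0) = q2
d(q2, 1) = q1
d(q1, 0) = q4


q0 -> q0 -> q0 -> q4 -> q2 -> q2 -> q1 -> q4


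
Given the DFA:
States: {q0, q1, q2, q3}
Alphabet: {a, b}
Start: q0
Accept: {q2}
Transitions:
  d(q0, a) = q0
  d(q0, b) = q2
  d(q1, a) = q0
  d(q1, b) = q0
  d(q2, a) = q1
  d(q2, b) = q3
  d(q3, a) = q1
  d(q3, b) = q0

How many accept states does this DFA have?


Accept states listed: {q2}
Counting: q2(1)

1


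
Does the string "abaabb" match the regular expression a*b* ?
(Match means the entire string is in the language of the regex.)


|string| = 6; first = 'a'; last = 'b'

No, "abaabb" does not match a*b*


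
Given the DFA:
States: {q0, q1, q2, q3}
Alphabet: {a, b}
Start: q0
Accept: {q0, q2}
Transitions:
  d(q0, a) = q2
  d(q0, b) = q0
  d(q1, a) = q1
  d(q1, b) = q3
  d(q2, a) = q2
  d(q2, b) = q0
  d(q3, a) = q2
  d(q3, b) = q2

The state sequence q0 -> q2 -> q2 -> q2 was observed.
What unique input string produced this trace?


Trace back each transition to find the symbol:
  q0 --[a]--> q2
  q2 --[a]--> q2
  q2 --[a]--> q2

"aaa"


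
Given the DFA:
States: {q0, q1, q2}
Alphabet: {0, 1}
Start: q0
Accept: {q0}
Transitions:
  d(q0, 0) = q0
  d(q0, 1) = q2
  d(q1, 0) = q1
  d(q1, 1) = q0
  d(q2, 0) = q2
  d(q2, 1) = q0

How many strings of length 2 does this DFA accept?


Enumerating all length-2 strings:
  "00" -> q0 [accept]
  "01" -> q2 [reject]
  "10" -> q2 [reject]
  "11" -> q0 [accept]

2 out of 4


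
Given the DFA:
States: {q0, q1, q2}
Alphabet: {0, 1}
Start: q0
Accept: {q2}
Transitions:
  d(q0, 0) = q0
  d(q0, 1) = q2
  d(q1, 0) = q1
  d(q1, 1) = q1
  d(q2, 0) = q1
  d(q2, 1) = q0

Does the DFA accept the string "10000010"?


Trace: q0 -> q2 -> q1 -> q1 -> q1 -> q1 -> q1 -> q1 -> q1
Final state: q1
Accept states: {q2}

No, rejected (final state q1 is not an accept state)


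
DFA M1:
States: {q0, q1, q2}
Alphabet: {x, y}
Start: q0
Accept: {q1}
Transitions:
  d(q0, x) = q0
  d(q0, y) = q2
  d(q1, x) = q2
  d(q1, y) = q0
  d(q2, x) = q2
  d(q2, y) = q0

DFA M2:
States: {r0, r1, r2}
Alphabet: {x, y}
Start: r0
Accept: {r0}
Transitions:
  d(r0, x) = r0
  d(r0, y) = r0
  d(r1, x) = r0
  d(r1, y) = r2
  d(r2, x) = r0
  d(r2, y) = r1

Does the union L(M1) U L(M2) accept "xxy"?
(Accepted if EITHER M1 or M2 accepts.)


M1: final=q2 accepted=False
M2: final=r0 accepted=True

Yes, union accepts


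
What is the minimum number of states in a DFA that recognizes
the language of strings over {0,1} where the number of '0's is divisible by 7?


States track (count of '0') mod 7.
Need 7 states: one per remainder 0..6; accept = remainder 0.

7


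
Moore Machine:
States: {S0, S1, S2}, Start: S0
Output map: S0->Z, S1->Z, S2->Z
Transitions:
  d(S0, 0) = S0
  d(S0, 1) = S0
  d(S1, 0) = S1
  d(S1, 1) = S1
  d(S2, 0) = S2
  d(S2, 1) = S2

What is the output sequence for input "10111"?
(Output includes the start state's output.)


Start: S0 (output Z)
  --1--> S0 (output Z)
  --0--> S0 (output Z)
  --1--> S0 (output Z)
  --1--> S0 (output Z)
  --1--> S0 (output Z)

"ZZZZZZ"


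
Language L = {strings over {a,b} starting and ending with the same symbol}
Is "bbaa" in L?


first = 'b', last = 'a'

No, "bbaa" is not in L


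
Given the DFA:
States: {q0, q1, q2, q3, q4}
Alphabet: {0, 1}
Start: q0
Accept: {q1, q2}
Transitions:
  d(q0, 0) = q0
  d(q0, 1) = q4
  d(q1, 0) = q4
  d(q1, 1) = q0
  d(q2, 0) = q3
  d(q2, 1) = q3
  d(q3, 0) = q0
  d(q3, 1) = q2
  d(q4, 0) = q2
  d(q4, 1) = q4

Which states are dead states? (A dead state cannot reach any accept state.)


Forward reachability from each state:
  q0 -> reaches accept state q2 (live)
  q1 -> reaches accept state q1 (live)
  q2 -> reaches accept state q2 (live)
  q3 -> reaches accept state q2 (live)
  q4 -> reaches accept state q2 (live)

None (all states can reach an accept state)


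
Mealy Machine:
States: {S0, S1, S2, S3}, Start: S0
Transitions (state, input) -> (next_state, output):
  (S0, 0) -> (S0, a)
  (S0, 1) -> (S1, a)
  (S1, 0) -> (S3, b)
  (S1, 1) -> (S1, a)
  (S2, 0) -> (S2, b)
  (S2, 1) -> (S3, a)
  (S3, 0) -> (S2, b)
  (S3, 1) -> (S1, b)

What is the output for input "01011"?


Step-by-step:
  (S0, 0) -> (S0, a)
  (S0, 1) -> (S1, a)
  (S1, 0) -> (S3, b)
  (S3, 1) -> (S1, b)
  (S1, 1) -> (S1, a)

"aabba"


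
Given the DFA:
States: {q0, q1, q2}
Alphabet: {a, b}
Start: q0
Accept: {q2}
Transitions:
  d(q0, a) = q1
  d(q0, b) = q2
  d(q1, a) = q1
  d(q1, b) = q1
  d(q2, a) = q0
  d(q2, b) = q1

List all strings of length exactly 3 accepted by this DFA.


All strings of length 3: 8 total
Accepted: 1

"bab"


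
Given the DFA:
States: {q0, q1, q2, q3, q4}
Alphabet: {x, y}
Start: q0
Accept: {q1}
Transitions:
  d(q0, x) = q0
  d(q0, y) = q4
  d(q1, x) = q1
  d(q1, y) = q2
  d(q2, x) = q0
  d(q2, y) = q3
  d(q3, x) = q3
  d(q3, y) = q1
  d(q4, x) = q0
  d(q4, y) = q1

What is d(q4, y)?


Looking up transition d(q4, y)

q1


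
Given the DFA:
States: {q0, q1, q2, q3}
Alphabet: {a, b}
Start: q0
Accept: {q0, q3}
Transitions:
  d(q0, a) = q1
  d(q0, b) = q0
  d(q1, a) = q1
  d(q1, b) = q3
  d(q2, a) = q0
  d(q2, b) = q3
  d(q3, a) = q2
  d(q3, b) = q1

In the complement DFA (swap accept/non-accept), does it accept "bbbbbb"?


Trace: q0 -> q0 -> q0 -> q0 -> q0 -> q0 -> q0
Final: q0
Original accept: {q0, q3}
Complement: q0 is in original accept

No, complement rejects (original accepts)


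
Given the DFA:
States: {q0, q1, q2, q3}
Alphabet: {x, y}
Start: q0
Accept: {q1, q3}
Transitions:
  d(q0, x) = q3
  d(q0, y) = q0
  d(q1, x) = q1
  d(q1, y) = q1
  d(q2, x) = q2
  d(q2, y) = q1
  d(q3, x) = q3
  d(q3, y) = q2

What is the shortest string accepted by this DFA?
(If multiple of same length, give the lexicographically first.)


BFS by string length (lex-first path to each state shown):
  len 0: q0<-""
  len 1: q0<-"y", q3<-"x"
Found accept state at length 1.

"x"


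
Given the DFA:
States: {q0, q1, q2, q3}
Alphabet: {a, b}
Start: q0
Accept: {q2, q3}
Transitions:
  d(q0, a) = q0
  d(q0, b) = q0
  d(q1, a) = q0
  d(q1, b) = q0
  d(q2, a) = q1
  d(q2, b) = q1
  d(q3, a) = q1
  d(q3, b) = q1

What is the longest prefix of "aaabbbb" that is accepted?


Run the DFA, marking each prefix where the state is accepting:
  "" -> q0 [reject]
  "a" -> q0 [reject]
  "aa" -> q0 [reject]
  "aaa" -> q0 [reject]
  "aaab" -> q0 [reject]
  "aaabb" -> q0 [reject]
  "aaabbb" -> q0 [reject]
  "aaabbbb" -> q0 [reject]

No prefix is accepted


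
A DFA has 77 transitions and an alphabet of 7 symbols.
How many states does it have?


Each state has exactly one transition per symbol.
states = transitions / |alphabet| = 77 / 7 = 11

11


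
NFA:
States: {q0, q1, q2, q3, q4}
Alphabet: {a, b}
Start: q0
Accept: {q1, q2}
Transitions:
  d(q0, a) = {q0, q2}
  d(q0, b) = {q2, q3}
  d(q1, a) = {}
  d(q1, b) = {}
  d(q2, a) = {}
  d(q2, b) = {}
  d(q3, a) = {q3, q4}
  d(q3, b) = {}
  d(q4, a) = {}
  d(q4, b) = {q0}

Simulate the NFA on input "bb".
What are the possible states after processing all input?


Start: {q0}
  --b--> {q2, q3}
  --b--> {}

{} (empty set, no valid transitions)


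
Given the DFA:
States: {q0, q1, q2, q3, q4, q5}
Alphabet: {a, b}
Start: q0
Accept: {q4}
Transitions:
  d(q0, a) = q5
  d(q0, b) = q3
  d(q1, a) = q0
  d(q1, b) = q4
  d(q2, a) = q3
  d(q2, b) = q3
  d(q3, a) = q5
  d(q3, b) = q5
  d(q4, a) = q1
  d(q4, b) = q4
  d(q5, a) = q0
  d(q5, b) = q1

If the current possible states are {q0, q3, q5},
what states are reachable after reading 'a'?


Apply transition on 'a' from each current state:
  d(q0, a) = q5
  d(q3, a) = q5
  d(q5, a) = q0

{q0, q5}


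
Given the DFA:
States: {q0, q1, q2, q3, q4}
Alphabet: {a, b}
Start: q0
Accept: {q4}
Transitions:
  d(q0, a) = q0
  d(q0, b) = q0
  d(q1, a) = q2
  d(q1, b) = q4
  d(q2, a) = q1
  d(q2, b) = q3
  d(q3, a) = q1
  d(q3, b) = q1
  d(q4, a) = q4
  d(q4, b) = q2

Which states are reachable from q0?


BFS from q0:
  layer 0: {q0}

{q0}


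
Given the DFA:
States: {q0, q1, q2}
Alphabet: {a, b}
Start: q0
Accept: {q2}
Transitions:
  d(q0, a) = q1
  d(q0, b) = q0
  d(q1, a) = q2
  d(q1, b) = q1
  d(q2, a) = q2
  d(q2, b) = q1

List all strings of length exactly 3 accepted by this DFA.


All strings of length 3: 8 total
Accepted: 3

"aaa", "aba", "baa"


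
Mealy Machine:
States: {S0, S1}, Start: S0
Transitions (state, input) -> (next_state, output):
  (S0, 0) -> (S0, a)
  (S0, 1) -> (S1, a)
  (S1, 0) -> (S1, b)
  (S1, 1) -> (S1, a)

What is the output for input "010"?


Step-by-step:
  (S0, 0) -> (S0, a)
  (S0, 1) -> (S1, a)
  (S1, 0) -> (S1, b)

"aab"
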